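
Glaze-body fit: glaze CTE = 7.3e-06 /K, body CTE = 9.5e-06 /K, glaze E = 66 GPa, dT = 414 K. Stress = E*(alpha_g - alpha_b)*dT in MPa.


Stress = 66*1000*(7.3e-06 - 9.5e-06)*414 = -60.1 MPa

-60.1


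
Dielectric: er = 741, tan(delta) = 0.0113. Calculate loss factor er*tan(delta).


Loss = 741 * 0.0113 = 8.373

8.373


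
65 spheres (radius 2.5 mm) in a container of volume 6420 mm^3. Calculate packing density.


V_sphere = 4/3*pi*2.5^3 = 65.4498 mm^3
Total V = 65*65.4498 = 4254.237 mm^3
PD = 4254.237 / 6420 = 0.663

0.663


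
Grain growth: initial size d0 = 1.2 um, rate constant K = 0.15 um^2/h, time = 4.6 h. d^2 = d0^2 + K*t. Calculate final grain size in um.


d^2 = 1.2^2 + 0.15*4.6 = 2.13
d = sqrt(2.13) = 1.46 um

1.46


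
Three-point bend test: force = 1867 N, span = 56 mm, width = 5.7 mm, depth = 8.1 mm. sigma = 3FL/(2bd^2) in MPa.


sigma = 3*1867*56/(2*5.7*8.1^2) = 419.4 MPa

419.4


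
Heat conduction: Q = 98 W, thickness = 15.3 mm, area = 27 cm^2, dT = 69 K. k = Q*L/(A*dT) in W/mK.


k = 98*15.3/1000/(27/10000*69) = 8.05 W/mK

8.05


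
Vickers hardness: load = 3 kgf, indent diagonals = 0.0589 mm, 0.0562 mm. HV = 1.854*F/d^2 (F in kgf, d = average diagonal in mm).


d_avg = (0.0589+0.0562)/2 = 0.05755 mm
HV = 1.854*3/0.05755^2 = 1679

1679


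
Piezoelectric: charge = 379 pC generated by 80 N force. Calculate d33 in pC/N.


d33 = 379 / 80 = 4.7 pC/N

4.7


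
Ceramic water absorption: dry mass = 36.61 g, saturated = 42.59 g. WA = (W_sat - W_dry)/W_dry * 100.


WA = (42.59 - 36.61) / 36.61 * 100 = 16.33%

16.33


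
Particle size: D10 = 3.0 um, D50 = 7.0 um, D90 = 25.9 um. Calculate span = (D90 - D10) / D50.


Span = (25.9 - 3.0) / 7.0 = 22.9 / 7.0 = 3.271

3.271


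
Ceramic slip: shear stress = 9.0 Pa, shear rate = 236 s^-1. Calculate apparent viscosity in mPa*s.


eta = tau/gamma * 1000 = 9.0/236 * 1000 = 38.1 mPa*s

38.1


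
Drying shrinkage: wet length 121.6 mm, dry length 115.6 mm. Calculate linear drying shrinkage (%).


DS = (121.6 - 115.6) / 121.6 * 100 = 4.93%

4.93


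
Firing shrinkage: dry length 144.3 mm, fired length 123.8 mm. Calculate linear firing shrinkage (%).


FS = (144.3 - 123.8) / 144.3 * 100 = 14.21%

14.21


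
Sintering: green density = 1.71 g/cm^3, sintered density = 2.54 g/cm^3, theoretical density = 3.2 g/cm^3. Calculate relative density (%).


Relative = 2.54 / 3.2 * 100 = 79.4%

79.4


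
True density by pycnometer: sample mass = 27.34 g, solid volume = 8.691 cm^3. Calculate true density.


TD = 27.34 / 8.691 = 3.146 g/cm^3

3.146


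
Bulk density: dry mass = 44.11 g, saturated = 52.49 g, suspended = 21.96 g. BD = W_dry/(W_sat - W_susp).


BD = 44.11 / (52.49 - 21.96) = 44.11 / 30.53 = 1.445 g/cm^3

1.445


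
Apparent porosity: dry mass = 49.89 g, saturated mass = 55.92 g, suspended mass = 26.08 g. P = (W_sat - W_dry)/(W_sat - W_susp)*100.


P = (55.92 - 49.89) / (55.92 - 26.08) * 100 = 6.03 / 29.84 * 100 = 20.2%

20.2


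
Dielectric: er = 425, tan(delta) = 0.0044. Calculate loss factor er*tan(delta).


Loss = 425 * 0.0044 = 1.87

1.87


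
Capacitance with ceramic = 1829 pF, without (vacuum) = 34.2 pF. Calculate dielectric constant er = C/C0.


er = 1829 / 34.2 = 53.48

53.48


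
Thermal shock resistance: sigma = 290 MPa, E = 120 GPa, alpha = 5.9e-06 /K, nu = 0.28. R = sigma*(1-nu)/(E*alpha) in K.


R = 290*(1-0.28)/(120*1000*5.9e-06) = 295 K

295


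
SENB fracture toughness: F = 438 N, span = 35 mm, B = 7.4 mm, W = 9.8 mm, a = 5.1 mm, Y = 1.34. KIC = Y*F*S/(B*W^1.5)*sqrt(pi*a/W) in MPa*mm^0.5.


KIC = 1.34*438*35/(7.4*9.8^1.5)*sqrt(pi*5.1/9.8) = 115.7

115.7


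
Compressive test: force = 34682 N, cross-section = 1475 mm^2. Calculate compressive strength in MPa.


CS = 34682 / 1475 = 23.5 MPa

23.5


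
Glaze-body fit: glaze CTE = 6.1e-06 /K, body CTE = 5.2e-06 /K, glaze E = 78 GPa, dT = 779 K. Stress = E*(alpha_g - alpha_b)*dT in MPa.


Stress = 78*1000*(6.1e-06 - 5.2e-06)*779 = 54.7 MPa

54.7


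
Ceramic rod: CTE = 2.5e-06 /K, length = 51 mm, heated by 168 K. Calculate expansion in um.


dL = 2.5e-06 * 51 * 168 * 1000 = 21.42 um

21.42


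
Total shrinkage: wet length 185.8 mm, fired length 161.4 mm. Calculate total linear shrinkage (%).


TS = (185.8 - 161.4) / 185.8 * 100 = 13.13%

13.13


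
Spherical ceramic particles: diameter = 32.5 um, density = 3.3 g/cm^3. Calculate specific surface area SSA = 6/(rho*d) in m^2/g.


SSA = 6 / (3.3 * 32.5) = 0.056 m^2/g

0.056


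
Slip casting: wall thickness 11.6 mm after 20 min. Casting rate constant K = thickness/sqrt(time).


K = 11.6 / sqrt(20) = 11.6 / 4.4721 = 2.594 mm/min^0.5

2.594


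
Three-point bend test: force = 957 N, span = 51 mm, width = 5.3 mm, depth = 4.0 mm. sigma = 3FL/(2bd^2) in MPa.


sigma = 3*957*51/(2*5.3*4.0^2) = 863.3 MPa

863.3


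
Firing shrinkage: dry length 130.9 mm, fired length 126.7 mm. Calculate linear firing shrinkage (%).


FS = (130.9 - 126.7) / 130.9 * 100 = 3.21%

3.21


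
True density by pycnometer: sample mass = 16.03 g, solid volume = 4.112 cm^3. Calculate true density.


TD = 16.03 / 4.112 = 3.898 g/cm^3

3.898


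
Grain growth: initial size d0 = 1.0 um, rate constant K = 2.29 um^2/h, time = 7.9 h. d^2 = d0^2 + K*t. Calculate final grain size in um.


d^2 = 1.0^2 + 2.29*7.9 = 19.091
d = sqrt(19.091) = 4.37 um

4.37


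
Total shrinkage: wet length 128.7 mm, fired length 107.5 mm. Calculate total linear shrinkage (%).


TS = (128.7 - 107.5) / 128.7 * 100 = 16.47%

16.47


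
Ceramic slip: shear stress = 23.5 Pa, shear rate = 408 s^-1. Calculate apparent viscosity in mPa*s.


eta = tau/gamma * 1000 = 23.5/408 * 1000 = 57.6 mPa*s

57.6


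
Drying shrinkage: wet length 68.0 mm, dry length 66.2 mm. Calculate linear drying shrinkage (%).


DS = (68.0 - 66.2) / 68.0 * 100 = 2.65%

2.65


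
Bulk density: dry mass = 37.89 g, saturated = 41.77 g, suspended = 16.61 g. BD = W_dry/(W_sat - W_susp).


BD = 37.89 / (41.77 - 16.61) = 37.89 / 25.16 = 1.506 g/cm^3

1.506


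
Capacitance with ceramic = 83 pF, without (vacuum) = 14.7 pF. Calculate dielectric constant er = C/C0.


er = 83 / 14.7 = 5.65

5.65


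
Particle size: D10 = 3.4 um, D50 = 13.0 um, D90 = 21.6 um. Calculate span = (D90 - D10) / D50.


Span = (21.6 - 3.4) / 13.0 = 18.2 / 13.0 = 1.4

1.4


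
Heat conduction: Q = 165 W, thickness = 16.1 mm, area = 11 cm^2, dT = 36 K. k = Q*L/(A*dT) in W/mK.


k = 165*16.1/1000/(11/10000*36) = 67.08 W/mK

67.08


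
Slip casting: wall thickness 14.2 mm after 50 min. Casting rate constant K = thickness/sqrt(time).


K = 14.2 / sqrt(50) = 14.2 / 7.0711 = 2.008 mm/min^0.5

2.008


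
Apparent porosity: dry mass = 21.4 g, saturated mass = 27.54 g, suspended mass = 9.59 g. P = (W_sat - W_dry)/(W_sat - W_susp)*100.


P = (27.54 - 21.4) / (27.54 - 9.59) * 100 = 6.14 / 17.95 * 100 = 34.2%

34.2


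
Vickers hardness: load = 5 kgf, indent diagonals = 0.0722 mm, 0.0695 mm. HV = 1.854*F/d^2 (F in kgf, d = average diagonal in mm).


d_avg = (0.0722+0.0695)/2 = 0.07085 mm
HV = 1.854*5/0.07085^2 = 1847

1847


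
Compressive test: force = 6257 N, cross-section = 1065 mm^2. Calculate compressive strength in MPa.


CS = 6257 / 1065 = 5.9 MPa

5.9


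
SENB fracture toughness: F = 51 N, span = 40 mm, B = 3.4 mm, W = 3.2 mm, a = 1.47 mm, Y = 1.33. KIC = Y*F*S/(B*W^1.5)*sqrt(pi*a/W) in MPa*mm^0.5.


KIC = 1.33*51*40/(3.4*3.2^1.5)*sqrt(pi*1.47/3.2) = 167.47

167.47


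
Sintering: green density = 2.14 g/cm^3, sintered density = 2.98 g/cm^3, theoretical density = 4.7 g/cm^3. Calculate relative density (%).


Relative = 2.98 / 4.7 * 100 = 63.4%

63.4


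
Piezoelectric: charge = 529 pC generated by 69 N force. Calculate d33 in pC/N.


d33 = 529 / 69 = 7.7 pC/N

7.7


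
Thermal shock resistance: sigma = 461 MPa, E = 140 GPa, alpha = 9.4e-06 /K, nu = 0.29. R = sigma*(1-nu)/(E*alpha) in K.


R = 461*(1-0.29)/(140*1000*9.4e-06) = 249 K

249


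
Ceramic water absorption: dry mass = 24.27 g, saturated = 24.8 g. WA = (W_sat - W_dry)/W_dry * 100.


WA = (24.8 - 24.27) / 24.27 * 100 = 2.18%

2.18


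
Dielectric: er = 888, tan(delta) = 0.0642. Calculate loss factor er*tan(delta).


Loss = 888 * 0.0642 = 57.01

57.01


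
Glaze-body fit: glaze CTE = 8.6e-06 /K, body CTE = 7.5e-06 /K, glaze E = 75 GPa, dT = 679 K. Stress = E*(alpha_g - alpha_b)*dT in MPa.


Stress = 75*1000*(8.6e-06 - 7.5e-06)*679 = 56.0 MPa

56.0


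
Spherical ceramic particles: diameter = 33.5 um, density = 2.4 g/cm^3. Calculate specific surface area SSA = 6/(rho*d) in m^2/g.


SSA = 6 / (2.4 * 33.5) = 0.075 m^2/g

0.075


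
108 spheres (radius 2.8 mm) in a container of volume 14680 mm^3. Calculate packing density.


V_sphere = 4/3*pi*2.8^3 = 91.9523 mm^3
Total V = 108*91.9523 = 9930.8484 mm^3
PD = 9930.8484 / 14680 = 0.676

0.676


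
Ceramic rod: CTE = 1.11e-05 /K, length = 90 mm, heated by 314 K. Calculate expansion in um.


dL = 1.11e-05 * 90 * 314 * 1000 = 313.686 um

313.686


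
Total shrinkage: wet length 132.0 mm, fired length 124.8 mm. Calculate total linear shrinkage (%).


TS = (132.0 - 124.8) / 132.0 * 100 = 5.45%

5.45


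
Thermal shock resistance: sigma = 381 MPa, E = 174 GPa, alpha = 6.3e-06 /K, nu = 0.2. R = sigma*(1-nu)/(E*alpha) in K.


R = 381*(1-0.2)/(174*1000*6.3e-06) = 278 K

278


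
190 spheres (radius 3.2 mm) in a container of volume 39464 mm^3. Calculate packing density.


V_sphere = 4/3*pi*3.2^3 = 137.2583 mm^3
Total V = 190*137.2583 = 26079.077 mm^3
PD = 26079.077 / 39464 = 0.661

0.661


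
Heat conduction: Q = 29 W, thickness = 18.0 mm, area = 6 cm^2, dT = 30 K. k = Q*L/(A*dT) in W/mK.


k = 29*18.0/1000/(6/10000*30) = 29.0 W/mK

29.0


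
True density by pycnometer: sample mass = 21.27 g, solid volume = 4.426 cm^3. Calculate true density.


TD = 21.27 / 4.426 = 4.806 g/cm^3

4.806


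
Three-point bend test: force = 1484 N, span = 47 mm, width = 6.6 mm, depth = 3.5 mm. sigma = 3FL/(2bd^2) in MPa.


sigma = 3*1484*47/(2*6.6*3.5^2) = 1294.0 MPa

1294.0


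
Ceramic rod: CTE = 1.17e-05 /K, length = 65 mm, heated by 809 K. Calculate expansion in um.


dL = 1.17e-05 * 65 * 809 * 1000 = 615.245 um

615.245


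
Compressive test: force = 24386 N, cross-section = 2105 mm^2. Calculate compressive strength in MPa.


CS = 24386 / 2105 = 11.6 MPa

11.6


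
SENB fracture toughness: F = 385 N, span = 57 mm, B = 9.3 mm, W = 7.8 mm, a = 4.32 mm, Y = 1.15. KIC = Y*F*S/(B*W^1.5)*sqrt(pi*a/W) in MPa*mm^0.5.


KIC = 1.15*385*57/(9.3*7.8^1.5)*sqrt(pi*4.32/7.8) = 164.32

164.32


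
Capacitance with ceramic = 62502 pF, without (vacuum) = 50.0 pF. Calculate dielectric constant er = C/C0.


er = 62502 / 50.0 = 1250.04

1250.04


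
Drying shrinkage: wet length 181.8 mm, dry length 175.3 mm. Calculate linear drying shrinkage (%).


DS = (181.8 - 175.3) / 181.8 * 100 = 3.58%

3.58


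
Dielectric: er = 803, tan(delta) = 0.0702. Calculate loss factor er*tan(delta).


Loss = 803 * 0.0702 = 56.371

56.371


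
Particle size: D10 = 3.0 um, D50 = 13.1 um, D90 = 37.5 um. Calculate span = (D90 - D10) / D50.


Span = (37.5 - 3.0) / 13.1 = 34.5 / 13.1 = 2.634

2.634


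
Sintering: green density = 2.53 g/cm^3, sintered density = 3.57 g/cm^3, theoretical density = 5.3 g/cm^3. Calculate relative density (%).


Relative = 3.57 / 5.3 * 100 = 67.4%

67.4


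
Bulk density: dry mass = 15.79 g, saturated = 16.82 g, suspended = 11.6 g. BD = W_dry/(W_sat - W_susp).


BD = 15.79 / (16.82 - 11.6) = 15.79 / 5.22 = 3.025 g/cm^3

3.025


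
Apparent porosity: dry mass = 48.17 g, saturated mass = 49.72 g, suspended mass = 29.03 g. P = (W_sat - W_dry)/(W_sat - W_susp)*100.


P = (49.72 - 48.17) / (49.72 - 29.03) * 100 = 1.55 / 20.69 * 100 = 7.5%

7.5


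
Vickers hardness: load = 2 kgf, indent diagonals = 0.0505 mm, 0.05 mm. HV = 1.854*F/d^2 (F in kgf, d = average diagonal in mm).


d_avg = (0.0505+0.05)/2 = 0.05025 mm
HV = 1.854*2/0.05025^2 = 1468

1468


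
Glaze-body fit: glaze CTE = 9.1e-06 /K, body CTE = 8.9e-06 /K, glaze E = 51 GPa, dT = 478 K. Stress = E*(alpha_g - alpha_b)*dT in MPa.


Stress = 51*1000*(9.1e-06 - 8.9e-06)*478 = 4.9 MPa

4.9


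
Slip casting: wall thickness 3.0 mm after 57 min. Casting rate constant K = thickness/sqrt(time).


K = 3.0 / sqrt(57) = 3.0 / 7.5498 = 0.397 mm/min^0.5

0.397


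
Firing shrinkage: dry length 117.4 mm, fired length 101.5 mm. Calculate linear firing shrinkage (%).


FS = (117.4 - 101.5) / 117.4 * 100 = 13.54%

13.54


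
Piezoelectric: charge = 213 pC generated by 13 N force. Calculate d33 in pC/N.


d33 = 213 / 13 = 16.4 pC/N

16.4


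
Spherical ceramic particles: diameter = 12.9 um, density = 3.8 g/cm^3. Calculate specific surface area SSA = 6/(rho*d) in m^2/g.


SSA = 6 / (3.8 * 12.9) = 0.122 m^2/g

0.122


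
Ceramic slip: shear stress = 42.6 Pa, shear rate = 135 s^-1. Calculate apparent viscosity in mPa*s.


eta = tau/gamma * 1000 = 42.6/135 * 1000 = 315.6 mPa*s

315.6


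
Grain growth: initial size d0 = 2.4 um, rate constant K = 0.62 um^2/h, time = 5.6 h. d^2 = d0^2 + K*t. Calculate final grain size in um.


d^2 = 2.4^2 + 0.62*5.6 = 9.232
d = sqrt(9.232) = 3.04 um

3.04


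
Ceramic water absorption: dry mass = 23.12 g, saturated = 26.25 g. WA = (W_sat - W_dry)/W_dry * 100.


WA = (26.25 - 23.12) / 23.12 * 100 = 13.54%

13.54


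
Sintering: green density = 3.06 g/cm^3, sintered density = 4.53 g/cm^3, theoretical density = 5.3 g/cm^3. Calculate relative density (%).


Relative = 4.53 / 5.3 * 100 = 85.5%

85.5


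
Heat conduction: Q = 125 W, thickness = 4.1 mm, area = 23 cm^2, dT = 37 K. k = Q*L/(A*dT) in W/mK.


k = 125*4.1/1000/(23/10000*37) = 6.02 W/mK

6.02


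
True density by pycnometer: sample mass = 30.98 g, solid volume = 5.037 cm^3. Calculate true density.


TD = 30.98 / 5.037 = 6.15 g/cm^3

6.15


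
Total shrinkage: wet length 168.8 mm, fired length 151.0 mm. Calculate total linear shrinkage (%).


TS = (168.8 - 151.0) / 168.8 * 100 = 10.55%

10.55


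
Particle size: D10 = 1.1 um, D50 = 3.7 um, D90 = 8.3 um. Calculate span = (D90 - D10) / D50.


Span = (8.3 - 1.1) / 3.7 = 7.2 / 3.7 = 1.946

1.946


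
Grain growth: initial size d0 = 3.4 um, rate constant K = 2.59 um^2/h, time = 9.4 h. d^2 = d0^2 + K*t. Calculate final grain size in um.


d^2 = 3.4^2 + 2.59*9.4 = 35.906
d = sqrt(35.906) = 5.99 um

5.99


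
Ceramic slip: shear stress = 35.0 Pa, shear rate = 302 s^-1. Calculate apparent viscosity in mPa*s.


eta = tau/gamma * 1000 = 35.0/302 * 1000 = 115.9 mPa*s

115.9


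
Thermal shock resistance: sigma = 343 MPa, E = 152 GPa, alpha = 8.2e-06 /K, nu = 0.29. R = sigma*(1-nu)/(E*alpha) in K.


R = 343*(1-0.29)/(152*1000*8.2e-06) = 195 K

195


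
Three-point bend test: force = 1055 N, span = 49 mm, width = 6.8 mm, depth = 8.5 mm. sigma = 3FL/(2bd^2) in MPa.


sigma = 3*1055*49/(2*6.8*8.5^2) = 157.8 MPa

157.8


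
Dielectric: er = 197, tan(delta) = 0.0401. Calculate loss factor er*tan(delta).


Loss = 197 * 0.0401 = 7.9

7.9


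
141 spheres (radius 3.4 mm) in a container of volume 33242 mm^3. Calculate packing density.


V_sphere = 4/3*pi*3.4^3 = 164.6362 mm^3
Total V = 141*164.6362 = 23213.7042 mm^3
PD = 23213.7042 / 33242 = 0.698

0.698


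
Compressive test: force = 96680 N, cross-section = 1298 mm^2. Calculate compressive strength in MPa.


CS = 96680 / 1298 = 74.5 MPa

74.5


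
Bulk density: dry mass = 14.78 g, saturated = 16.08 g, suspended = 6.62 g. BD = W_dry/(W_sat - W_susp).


BD = 14.78 / (16.08 - 6.62) = 14.78 / 9.46 = 1.562 g/cm^3

1.562


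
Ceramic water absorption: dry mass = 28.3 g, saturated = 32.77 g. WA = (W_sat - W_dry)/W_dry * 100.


WA = (32.77 - 28.3) / 28.3 * 100 = 15.8%

15.8


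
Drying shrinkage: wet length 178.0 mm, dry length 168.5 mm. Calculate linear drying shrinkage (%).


DS = (178.0 - 168.5) / 178.0 * 100 = 5.34%

5.34


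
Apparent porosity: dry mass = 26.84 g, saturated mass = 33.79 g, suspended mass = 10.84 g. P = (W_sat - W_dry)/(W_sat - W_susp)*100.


P = (33.79 - 26.84) / (33.79 - 10.84) * 100 = 6.95 / 22.95 * 100 = 30.3%

30.3


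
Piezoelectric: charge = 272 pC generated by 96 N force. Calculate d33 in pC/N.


d33 = 272 / 96 = 2.8 pC/N

2.8


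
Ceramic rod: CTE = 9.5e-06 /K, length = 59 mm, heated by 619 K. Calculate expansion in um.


dL = 9.5e-06 * 59 * 619 * 1000 = 346.95 um

346.95


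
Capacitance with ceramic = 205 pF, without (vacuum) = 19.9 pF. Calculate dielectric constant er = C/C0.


er = 205 / 19.9 = 10.3

10.3


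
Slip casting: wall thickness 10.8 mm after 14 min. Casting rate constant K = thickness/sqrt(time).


K = 10.8 / sqrt(14) = 10.8 / 3.7417 = 2.886 mm/min^0.5

2.886


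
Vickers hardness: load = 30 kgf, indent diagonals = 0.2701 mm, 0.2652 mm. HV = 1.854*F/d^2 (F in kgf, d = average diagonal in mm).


d_avg = (0.2701+0.2652)/2 = 0.26765 mm
HV = 1.854*30/0.26765^2 = 776

776


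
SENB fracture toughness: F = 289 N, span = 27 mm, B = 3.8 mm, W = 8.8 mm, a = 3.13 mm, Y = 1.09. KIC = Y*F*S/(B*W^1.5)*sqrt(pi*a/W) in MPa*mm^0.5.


KIC = 1.09*289*27/(3.8*8.8^1.5)*sqrt(pi*3.13/8.8) = 90.63

90.63


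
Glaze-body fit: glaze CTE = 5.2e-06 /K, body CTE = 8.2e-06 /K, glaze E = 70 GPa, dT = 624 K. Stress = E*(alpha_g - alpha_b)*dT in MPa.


Stress = 70*1000*(5.2e-06 - 8.2e-06)*624 = -131.0 MPa

-131.0


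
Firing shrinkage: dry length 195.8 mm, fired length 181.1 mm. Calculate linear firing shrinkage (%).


FS = (195.8 - 181.1) / 195.8 * 100 = 7.51%

7.51


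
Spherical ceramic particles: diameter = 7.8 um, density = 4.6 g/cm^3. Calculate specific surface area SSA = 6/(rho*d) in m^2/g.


SSA = 6 / (4.6 * 7.8) = 0.167 m^2/g

0.167


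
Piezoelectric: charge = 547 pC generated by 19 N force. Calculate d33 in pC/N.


d33 = 547 / 19 = 28.8 pC/N

28.8


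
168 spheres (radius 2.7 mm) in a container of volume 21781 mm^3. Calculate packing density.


V_sphere = 4/3*pi*2.7^3 = 82.448 mm^3
Total V = 168*82.448 = 13851.264 mm^3
PD = 13851.264 / 21781 = 0.636

0.636


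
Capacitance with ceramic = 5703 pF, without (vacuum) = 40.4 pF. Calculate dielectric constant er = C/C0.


er = 5703 / 40.4 = 141.16

141.16


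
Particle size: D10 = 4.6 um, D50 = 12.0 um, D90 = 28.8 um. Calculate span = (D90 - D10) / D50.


Span = (28.8 - 4.6) / 12.0 = 24.2 / 12.0 = 2.017

2.017


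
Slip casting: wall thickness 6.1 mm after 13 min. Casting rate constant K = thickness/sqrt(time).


K = 6.1 / sqrt(13) = 6.1 / 3.6056 = 1.692 mm/min^0.5

1.692


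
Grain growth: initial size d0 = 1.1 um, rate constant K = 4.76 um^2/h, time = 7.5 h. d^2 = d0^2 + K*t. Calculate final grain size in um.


d^2 = 1.1^2 + 4.76*7.5 = 36.91
d = sqrt(36.91) = 6.08 um

6.08


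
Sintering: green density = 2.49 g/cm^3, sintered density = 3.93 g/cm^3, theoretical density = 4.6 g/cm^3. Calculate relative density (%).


Relative = 3.93 / 4.6 * 100 = 85.4%

85.4


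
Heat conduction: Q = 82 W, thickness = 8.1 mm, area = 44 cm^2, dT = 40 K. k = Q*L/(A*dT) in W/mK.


k = 82*8.1/1000/(44/10000*40) = 3.77 W/mK

3.77


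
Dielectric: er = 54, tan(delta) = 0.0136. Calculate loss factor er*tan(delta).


Loss = 54 * 0.0136 = 0.734

0.734


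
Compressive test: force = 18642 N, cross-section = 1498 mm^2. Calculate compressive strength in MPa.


CS = 18642 / 1498 = 12.4 MPa

12.4


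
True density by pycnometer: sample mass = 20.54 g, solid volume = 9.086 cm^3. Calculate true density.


TD = 20.54 / 9.086 = 2.261 g/cm^3

2.261


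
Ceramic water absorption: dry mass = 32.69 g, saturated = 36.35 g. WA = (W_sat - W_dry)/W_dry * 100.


WA = (36.35 - 32.69) / 32.69 * 100 = 11.2%

11.2


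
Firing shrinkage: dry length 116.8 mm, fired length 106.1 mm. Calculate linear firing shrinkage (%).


FS = (116.8 - 106.1) / 116.8 * 100 = 9.16%

9.16


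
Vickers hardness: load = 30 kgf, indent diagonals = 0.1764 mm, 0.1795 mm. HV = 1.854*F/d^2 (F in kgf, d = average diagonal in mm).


d_avg = (0.1764+0.1795)/2 = 0.17795 mm
HV = 1.854*30/0.17795^2 = 1756

1756


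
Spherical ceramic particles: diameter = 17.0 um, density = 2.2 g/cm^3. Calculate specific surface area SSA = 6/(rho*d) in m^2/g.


SSA = 6 / (2.2 * 17.0) = 0.16 m^2/g

0.16


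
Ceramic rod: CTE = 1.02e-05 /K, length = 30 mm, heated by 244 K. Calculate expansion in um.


dL = 1.02e-05 * 30 * 244 * 1000 = 74.664 um

74.664


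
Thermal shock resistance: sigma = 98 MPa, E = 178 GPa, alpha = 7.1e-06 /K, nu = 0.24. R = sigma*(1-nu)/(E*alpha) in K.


R = 98*(1-0.24)/(178*1000*7.1e-06) = 59 K

59


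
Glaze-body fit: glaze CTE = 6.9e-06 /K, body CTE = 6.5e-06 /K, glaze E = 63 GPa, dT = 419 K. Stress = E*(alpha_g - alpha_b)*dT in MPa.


Stress = 63*1000*(6.9e-06 - 6.5e-06)*419 = 10.6 MPa

10.6


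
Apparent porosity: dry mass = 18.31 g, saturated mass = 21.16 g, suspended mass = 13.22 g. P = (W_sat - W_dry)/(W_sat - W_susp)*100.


P = (21.16 - 18.31) / (21.16 - 13.22) * 100 = 2.85 / 7.94 * 100 = 35.9%

35.9


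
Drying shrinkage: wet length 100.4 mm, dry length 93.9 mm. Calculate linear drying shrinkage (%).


DS = (100.4 - 93.9) / 100.4 * 100 = 6.47%

6.47


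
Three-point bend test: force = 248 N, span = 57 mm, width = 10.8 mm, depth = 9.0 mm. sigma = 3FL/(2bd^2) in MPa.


sigma = 3*248*57/(2*10.8*9.0^2) = 24.2 MPa

24.2


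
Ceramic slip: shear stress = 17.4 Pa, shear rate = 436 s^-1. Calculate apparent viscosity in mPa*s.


eta = tau/gamma * 1000 = 17.4/436 * 1000 = 39.9 mPa*s

39.9


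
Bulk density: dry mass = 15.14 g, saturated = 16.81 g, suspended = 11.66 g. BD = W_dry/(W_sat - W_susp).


BD = 15.14 / (16.81 - 11.66) = 15.14 / 5.15 = 2.94 g/cm^3

2.94


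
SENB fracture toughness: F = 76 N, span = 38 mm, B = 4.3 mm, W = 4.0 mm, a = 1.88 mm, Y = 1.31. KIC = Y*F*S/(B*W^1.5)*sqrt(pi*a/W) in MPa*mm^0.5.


KIC = 1.31*76*38/(4.3*4.0^1.5)*sqrt(pi*1.88/4.0) = 133.64

133.64


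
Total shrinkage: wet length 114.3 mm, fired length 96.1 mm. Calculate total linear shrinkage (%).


TS = (114.3 - 96.1) / 114.3 * 100 = 15.92%

15.92


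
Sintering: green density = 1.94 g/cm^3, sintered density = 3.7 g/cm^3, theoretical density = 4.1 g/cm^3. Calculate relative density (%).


Relative = 3.7 / 4.1 * 100 = 90.2%

90.2


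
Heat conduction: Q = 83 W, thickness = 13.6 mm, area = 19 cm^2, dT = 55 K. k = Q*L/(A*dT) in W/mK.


k = 83*13.6/1000/(19/10000*55) = 10.8 W/mK

10.8


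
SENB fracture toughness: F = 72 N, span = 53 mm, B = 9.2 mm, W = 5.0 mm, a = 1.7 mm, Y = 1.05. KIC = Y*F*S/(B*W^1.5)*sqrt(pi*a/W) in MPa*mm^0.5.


KIC = 1.05*72*53/(9.2*5.0^1.5)*sqrt(pi*1.7/5.0) = 40.26

40.26


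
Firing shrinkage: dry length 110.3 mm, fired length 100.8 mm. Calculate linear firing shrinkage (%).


FS = (110.3 - 100.8) / 110.3 * 100 = 8.61%

8.61


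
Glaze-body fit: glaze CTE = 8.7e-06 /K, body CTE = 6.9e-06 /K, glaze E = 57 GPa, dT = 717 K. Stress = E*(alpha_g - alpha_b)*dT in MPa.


Stress = 57*1000*(8.7e-06 - 6.9e-06)*717 = 73.6 MPa

73.6


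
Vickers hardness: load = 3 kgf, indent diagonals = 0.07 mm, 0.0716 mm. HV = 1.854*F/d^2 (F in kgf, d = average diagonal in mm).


d_avg = (0.07+0.0716)/2 = 0.0708 mm
HV = 1.854*3/0.0708^2 = 1110

1110


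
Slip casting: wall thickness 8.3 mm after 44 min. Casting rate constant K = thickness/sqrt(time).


K = 8.3 / sqrt(44) = 8.3 / 6.6332 = 1.251 mm/min^0.5

1.251


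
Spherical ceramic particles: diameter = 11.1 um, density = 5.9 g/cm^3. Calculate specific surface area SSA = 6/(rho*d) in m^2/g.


SSA = 6 / (5.9 * 11.1) = 0.092 m^2/g

0.092


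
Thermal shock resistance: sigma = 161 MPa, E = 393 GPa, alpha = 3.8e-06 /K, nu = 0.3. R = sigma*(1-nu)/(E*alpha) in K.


R = 161*(1-0.3)/(393*1000*3.8e-06) = 75 K

75


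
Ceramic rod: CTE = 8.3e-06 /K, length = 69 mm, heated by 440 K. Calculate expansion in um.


dL = 8.3e-06 * 69 * 440 * 1000 = 251.988 um

251.988


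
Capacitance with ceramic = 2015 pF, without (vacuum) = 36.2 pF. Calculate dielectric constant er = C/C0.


er = 2015 / 36.2 = 55.66

55.66


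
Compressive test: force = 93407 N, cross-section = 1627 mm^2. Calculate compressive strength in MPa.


CS = 93407 / 1627 = 57.4 MPa

57.4


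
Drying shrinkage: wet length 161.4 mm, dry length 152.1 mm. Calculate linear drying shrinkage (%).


DS = (161.4 - 152.1) / 161.4 * 100 = 5.76%

5.76


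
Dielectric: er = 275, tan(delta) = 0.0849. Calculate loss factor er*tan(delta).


Loss = 275 * 0.0849 = 23.348

23.348


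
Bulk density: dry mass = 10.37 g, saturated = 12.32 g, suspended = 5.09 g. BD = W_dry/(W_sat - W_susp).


BD = 10.37 / (12.32 - 5.09) = 10.37 / 7.23 = 1.434 g/cm^3

1.434


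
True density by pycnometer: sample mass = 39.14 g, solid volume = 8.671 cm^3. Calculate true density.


TD = 39.14 / 8.671 = 4.514 g/cm^3

4.514


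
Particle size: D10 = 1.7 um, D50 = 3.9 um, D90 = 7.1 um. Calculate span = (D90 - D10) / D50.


Span = (7.1 - 1.7) / 3.9 = 5.4 / 3.9 = 1.385

1.385


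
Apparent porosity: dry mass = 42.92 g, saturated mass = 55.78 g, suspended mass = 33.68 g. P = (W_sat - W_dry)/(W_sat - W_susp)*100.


P = (55.78 - 42.92) / (55.78 - 33.68) * 100 = 12.86 / 22.1 * 100 = 58.2%

58.2


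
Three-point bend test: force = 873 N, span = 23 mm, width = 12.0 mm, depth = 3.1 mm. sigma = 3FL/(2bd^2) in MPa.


sigma = 3*873*23/(2*12.0*3.1^2) = 261.2 MPa

261.2


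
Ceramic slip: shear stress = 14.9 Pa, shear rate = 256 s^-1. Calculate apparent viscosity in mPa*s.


eta = tau/gamma * 1000 = 14.9/256 * 1000 = 58.2 mPa*s

58.2


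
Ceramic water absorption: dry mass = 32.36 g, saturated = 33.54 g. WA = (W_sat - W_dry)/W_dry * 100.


WA = (33.54 - 32.36) / 32.36 * 100 = 3.65%

3.65


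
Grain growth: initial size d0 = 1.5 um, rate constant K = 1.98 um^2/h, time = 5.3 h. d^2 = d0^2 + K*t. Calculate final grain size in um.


d^2 = 1.5^2 + 1.98*5.3 = 12.744
d = sqrt(12.744) = 3.57 um

3.57


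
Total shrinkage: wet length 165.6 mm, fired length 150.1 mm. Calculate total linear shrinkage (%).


TS = (165.6 - 150.1) / 165.6 * 100 = 9.36%

9.36


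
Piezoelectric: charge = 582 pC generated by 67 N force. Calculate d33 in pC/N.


d33 = 582 / 67 = 8.7 pC/N

8.7


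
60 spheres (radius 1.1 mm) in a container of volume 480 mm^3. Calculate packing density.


V_sphere = 4/3*pi*1.1^3 = 5.5753 mm^3
Total V = 60*5.5753 = 334.518 mm^3
PD = 334.518 / 480 = 0.697

0.697


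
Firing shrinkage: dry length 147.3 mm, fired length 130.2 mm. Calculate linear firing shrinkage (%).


FS = (147.3 - 130.2) / 147.3 * 100 = 11.61%

11.61


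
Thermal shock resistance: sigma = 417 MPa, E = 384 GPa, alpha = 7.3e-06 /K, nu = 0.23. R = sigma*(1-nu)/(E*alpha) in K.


R = 417*(1-0.23)/(384*1000*7.3e-06) = 115 K

115


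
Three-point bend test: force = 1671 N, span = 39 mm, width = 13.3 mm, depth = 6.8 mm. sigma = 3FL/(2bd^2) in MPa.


sigma = 3*1671*39/(2*13.3*6.8^2) = 159.0 MPa

159.0


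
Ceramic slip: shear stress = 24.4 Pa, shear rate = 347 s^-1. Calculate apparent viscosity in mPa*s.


eta = tau/gamma * 1000 = 24.4/347 * 1000 = 70.3 mPa*s

70.3


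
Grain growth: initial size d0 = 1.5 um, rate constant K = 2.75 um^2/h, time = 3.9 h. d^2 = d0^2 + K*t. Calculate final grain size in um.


d^2 = 1.5^2 + 2.75*3.9 = 12.975
d = sqrt(12.975) = 3.6 um

3.6


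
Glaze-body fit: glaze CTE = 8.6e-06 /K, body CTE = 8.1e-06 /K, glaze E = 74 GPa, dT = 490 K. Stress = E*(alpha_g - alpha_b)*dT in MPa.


Stress = 74*1000*(8.6e-06 - 8.1e-06)*490 = 18.1 MPa

18.1


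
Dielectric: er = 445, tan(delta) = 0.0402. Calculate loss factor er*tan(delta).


Loss = 445 * 0.0402 = 17.889

17.889


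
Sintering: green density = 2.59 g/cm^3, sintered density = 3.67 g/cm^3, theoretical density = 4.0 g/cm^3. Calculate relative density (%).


Relative = 3.67 / 4.0 * 100 = 91.8%

91.8


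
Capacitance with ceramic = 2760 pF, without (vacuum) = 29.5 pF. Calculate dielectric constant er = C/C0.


er = 2760 / 29.5 = 93.56

93.56


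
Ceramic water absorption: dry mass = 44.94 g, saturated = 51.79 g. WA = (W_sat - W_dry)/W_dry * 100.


WA = (51.79 - 44.94) / 44.94 * 100 = 15.24%

15.24


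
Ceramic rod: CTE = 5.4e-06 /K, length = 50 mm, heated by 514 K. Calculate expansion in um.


dL = 5.4e-06 * 50 * 514 * 1000 = 138.78 um

138.78


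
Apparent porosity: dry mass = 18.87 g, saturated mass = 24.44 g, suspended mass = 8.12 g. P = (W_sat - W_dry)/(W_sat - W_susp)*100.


P = (24.44 - 18.87) / (24.44 - 8.12) * 100 = 5.57 / 16.32 * 100 = 34.1%

34.1


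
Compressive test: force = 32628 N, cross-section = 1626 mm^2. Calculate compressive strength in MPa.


CS = 32628 / 1626 = 20.1 MPa

20.1


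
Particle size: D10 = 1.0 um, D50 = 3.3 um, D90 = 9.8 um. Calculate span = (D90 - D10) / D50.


Span = (9.8 - 1.0) / 3.3 = 8.8 / 3.3 = 2.667

2.667


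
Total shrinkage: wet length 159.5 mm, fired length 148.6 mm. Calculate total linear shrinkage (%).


TS = (159.5 - 148.6) / 159.5 * 100 = 6.83%

6.83


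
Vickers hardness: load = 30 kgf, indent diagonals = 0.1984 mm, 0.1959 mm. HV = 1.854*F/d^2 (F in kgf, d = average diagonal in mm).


d_avg = (0.1984+0.1959)/2 = 0.19715 mm
HV = 1.854*30/0.19715^2 = 1431

1431


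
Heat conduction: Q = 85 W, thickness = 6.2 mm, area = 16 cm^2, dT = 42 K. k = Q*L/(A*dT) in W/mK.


k = 85*6.2/1000/(16/10000*42) = 7.84 W/mK

7.84


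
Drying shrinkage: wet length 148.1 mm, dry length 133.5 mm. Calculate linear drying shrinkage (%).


DS = (148.1 - 133.5) / 148.1 * 100 = 9.86%

9.86


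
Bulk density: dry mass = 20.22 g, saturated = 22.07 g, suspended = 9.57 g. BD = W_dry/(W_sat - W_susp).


BD = 20.22 / (22.07 - 9.57) = 20.22 / 12.5 = 1.618 g/cm^3

1.618


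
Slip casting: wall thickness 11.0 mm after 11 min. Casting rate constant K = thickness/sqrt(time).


K = 11.0 / sqrt(11) = 11.0 / 3.3166 = 3.317 mm/min^0.5

3.317


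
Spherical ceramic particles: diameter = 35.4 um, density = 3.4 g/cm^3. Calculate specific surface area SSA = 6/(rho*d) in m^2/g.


SSA = 6 / (3.4 * 35.4) = 0.05 m^2/g

0.05


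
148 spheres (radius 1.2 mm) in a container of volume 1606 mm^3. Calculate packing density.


V_sphere = 4/3*pi*1.2^3 = 7.2382 mm^3
Total V = 148*7.2382 = 1071.2536 mm^3
PD = 1071.2536 / 1606 = 0.667

0.667


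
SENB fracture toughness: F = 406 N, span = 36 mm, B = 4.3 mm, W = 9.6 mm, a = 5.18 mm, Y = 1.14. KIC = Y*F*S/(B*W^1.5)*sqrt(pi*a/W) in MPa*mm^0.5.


KIC = 1.14*406*36/(4.3*9.6^1.5)*sqrt(pi*5.18/9.6) = 169.61

169.61


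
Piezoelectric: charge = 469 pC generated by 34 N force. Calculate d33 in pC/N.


d33 = 469 / 34 = 13.8 pC/N

13.8


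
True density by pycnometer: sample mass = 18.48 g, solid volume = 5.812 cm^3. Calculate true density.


TD = 18.48 / 5.812 = 3.18 g/cm^3

3.18


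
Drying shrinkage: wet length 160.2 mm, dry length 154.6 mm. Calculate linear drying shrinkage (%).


DS = (160.2 - 154.6) / 160.2 * 100 = 3.5%

3.5


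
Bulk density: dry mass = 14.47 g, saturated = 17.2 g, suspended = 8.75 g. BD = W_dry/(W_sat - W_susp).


BD = 14.47 / (17.2 - 8.75) = 14.47 / 8.45 = 1.712 g/cm^3

1.712


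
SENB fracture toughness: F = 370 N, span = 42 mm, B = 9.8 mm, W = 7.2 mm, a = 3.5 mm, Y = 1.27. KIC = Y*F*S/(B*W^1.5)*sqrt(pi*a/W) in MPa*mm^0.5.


KIC = 1.27*370*42/(9.8*7.2^1.5)*sqrt(pi*3.5/7.2) = 128.82

128.82


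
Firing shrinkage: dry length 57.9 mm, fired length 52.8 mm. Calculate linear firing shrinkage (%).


FS = (57.9 - 52.8) / 57.9 * 100 = 8.81%

8.81


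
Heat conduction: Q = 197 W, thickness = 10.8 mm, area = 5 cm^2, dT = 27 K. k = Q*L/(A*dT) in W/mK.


k = 197*10.8/1000/(5/10000*27) = 157.6 W/mK

157.6


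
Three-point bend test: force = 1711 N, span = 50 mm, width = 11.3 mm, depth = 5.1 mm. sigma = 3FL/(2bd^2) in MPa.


sigma = 3*1711*50/(2*11.3*5.1^2) = 436.6 MPa

436.6


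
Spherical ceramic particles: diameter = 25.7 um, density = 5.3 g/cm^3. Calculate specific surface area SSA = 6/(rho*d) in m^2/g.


SSA = 6 / (5.3 * 25.7) = 0.044 m^2/g

0.044


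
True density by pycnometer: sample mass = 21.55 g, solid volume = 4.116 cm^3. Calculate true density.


TD = 21.55 / 4.116 = 5.236 g/cm^3

5.236


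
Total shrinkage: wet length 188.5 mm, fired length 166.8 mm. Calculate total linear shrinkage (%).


TS = (188.5 - 166.8) / 188.5 * 100 = 11.51%

11.51


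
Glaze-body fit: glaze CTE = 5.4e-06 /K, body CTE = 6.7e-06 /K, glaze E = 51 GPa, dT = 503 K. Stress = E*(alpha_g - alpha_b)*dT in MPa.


Stress = 51*1000*(5.4e-06 - 6.7e-06)*503 = -33.3 MPa

-33.3


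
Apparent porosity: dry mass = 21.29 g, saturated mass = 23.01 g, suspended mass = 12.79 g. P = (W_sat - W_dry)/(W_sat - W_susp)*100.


P = (23.01 - 21.29) / (23.01 - 12.79) * 100 = 1.72 / 10.22 * 100 = 16.8%

16.8


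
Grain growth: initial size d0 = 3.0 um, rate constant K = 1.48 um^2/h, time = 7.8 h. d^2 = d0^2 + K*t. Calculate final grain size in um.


d^2 = 3.0^2 + 1.48*7.8 = 20.544
d = sqrt(20.544) = 4.53 um

4.53


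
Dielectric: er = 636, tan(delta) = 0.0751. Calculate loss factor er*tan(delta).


Loss = 636 * 0.0751 = 47.764

47.764


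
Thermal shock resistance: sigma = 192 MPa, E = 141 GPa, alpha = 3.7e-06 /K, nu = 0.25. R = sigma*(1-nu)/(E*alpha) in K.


R = 192*(1-0.25)/(141*1000*3.7e-06) = 276 K

276


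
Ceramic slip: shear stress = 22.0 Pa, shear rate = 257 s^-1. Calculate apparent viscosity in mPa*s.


eta = tau/gamma * 1000 = 22.0/257 * 1000 = 85.6 mPa*s

85.6


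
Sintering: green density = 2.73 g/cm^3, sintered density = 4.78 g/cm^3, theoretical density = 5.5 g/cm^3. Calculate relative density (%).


Relative = 4.78 / 5.5 * 100 = 86.9%

86.9


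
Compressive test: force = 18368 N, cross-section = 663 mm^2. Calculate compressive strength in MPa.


CS = 18368 / 663 = 27.7 MPa

27.7


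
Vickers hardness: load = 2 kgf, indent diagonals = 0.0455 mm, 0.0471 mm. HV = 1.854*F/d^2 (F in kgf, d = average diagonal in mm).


d_avg = (0.0455+0.0471)/2 = 0.0463 mm
HV = 1.854*2/0.0463^2 = 1730

1730


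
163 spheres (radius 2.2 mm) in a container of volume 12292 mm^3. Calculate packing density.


V_sphere = 4/3*pi*2.2^3 = 44.6022 mm^3
Total V = 163*44.6022 = 7270.1586 mm^3
PD = 7270.1586 / 12292 = 0.591

0.591


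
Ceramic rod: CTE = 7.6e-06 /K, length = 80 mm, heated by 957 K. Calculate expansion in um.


dL = 7.6e-06 * 80 * 957 * 1000 = 581.856 um

581.856


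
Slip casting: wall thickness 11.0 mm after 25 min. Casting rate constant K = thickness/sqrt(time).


K = 11.0 / sqrt(25) = 11.0 / 5.0 = 2.2 mm/min^0.5

2.2


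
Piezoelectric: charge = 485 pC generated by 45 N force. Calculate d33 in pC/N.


d33 = 485 / 45 = 10.8 pC/N

10.8


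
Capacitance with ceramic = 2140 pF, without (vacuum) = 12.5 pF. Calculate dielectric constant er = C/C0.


er = 2140 / 12.5 = 171.2

171.2


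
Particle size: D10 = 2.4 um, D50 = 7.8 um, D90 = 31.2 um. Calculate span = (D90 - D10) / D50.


Span = (31.2 - 2.4) / 7.8 = 28.8 / 7.8 = 3.692

3.692


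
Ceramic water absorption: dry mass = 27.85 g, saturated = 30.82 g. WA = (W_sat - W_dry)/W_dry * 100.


WA = (30.82 - 27.85) / 27.85 * 100 = 10.66%

10.66


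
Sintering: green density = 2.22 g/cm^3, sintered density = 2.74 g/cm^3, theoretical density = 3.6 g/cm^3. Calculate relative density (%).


Relative = 2.74 / 3.6 * 100 = 76.1%

76.1


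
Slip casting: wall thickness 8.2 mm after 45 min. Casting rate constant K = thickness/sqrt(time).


K = 8.2 / sqrt(45) = 8.2 / 6.7082 = 1.222 mm/min^0.5

1.222


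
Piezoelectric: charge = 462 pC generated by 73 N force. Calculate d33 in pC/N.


d33 = 462 / 73 = 6.3 pC/N

6.3


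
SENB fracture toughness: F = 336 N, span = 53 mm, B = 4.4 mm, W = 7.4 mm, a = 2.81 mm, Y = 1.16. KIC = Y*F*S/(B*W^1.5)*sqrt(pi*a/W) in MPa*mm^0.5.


KIC = 1.16*336*53/(4.4*7.4^1.5)*sqrt(pi*2.81/7.4) = 254.73

254.73


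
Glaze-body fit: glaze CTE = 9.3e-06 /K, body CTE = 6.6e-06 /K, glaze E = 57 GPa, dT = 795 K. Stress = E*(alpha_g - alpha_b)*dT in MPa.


Stress = 57*1000*(9.3e-06 - 6.6e-06)*795 = 122.4 MPa

122.4


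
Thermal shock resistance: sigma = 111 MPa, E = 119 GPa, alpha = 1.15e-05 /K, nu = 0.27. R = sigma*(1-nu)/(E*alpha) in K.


R = 111*(1-0.27)/(119*1000*1.15e-05) = 59 K

59


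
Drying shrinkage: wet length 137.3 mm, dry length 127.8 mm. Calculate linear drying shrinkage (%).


DS = (137.3 - 127.8) / 137.3 * 100 = 6.92%

6.92


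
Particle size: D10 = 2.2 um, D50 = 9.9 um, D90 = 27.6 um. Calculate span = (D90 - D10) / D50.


Span = (27.6 - 2.2) / 9.9 = 25.4 / 9.9 = 2.566

2.566


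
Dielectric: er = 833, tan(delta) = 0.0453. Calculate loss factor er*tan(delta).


Loss = 833 * 0.0453 = 37.735

37.735


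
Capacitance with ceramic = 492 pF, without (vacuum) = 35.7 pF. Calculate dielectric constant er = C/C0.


er = 492 / 35.7 = 13.78

13.78


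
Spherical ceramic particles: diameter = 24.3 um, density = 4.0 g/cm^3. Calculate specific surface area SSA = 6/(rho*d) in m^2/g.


SSA = 6 / (4.0 * 24.3) = 0.062 m^2/g

0.062


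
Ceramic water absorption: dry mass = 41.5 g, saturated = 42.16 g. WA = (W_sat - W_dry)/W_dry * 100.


WA = (42.16 - 41.5) / 41.5 * 100 = 1.59%

1.59


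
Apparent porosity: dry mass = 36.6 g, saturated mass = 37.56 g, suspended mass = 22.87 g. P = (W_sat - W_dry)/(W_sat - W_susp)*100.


P = (37.56 - 36.6) / (37.56 - 22.87) * 100 = 0.96 / 14.69 * 100 = 6.5%

6.5


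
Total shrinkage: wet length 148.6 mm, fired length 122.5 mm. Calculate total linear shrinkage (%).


TS = (148.6 - 122.5) / 148.6 * 100 = 17.56%

17.56


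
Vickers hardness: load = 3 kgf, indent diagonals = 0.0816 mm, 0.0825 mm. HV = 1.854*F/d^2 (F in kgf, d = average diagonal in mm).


d_avg = (0.0816+0.0825)/2 = 0.08205 mm
HV = 1.854*3/0.08205^2 = 826

826


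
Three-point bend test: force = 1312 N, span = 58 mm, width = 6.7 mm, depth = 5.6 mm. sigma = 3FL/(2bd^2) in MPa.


sigma = 3*1312*58/(2*6.7*5.6^2) = 543.3 MPa

543.3


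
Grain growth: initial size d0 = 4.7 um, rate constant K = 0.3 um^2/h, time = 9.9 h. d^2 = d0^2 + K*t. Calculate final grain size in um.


d^2 = 4.7^2 + 0.3*9.9 = 25.06
d = sqrt(25.06) = 5.01 um

5.01


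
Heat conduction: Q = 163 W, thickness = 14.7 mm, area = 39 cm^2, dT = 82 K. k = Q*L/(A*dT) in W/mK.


k = 163*14.7/1000/(39/10000*82) = 7.49 W/mK

7.49


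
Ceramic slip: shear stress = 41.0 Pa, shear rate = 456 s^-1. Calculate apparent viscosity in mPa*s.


eta = tau/gamma * 1000 = 41.0/456 * 1000 = 89.9 mPa*s

89.9


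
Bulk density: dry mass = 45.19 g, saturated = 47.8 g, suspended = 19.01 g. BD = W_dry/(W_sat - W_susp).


BD = 45.19 / (47.8 - 19.01) = 45.19 / 28.79 = 1.57 g/cm^3

1.57


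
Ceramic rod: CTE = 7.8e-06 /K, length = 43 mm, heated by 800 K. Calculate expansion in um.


dL = 7.8e-06 * 43 * 800 * 1000 = 268.32 um

268.32


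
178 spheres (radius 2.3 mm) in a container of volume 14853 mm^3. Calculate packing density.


V_sphere = 4/3*pi*2.3^3 = 50.965 mm^3
Total V = 178*50.965 = 9071.77 mm^3
PD = 9071.77 / 14853 = 0.611

0.611
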